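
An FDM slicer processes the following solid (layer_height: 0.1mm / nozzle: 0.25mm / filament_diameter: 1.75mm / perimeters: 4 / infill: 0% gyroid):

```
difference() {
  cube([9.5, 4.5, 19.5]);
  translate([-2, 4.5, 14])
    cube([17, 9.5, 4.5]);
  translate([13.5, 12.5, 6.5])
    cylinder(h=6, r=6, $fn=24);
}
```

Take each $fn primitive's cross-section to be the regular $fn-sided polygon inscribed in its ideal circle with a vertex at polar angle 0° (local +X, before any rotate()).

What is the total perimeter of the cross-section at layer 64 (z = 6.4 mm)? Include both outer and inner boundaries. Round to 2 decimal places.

At z = 6.4 mm: the 9.5×4.5 cube contributes its full rectangle (perimeter 28.00 mm); the cube at (-2, 4.5) does not reach this height (z outside [14, 18.5]); the cylinder at (13.5, 12.5) is not intersected at this z (z outside [6.5, 12.5]); Taking the first minus the rest: none of the subtracted shapes is present at this height, so the 9.5×4.5 cube is unchanged — boundary = 28.00 mm. Overall, the cross-section is a single solid region. Total boundary length (outer) = 28.00 mm.

28.00 mm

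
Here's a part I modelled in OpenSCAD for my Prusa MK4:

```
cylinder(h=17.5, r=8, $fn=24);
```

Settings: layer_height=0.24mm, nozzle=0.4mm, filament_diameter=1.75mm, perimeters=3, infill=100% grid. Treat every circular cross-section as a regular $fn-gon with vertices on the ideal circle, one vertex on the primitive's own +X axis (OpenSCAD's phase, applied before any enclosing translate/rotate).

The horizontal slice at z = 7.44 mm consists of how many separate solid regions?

At z = 7.44 mm: the cylinder: section is a regular 24-gon, circumradius r=8. The result has 1 disconnected region.

1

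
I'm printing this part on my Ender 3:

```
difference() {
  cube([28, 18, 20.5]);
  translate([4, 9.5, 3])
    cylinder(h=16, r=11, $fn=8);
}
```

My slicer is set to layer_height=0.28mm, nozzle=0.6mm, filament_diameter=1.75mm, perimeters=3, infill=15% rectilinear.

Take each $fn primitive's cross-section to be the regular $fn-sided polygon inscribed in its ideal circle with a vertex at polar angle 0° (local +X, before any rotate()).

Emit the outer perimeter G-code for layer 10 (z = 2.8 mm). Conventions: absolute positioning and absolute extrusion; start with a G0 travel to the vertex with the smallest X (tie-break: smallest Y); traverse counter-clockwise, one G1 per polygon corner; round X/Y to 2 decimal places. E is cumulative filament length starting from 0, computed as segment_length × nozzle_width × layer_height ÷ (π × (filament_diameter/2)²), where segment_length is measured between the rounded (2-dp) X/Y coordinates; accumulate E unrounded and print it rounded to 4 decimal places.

At z = 2.8 mm: the 28×18 cube contributes its full rectangle; the cylinder at (4, 9.5) is not intersected at this z (z outside [3, 19]); Taking the first minus the rest: none of the subtracted shapes is present at this height, so the 28×18 cube is unchanged — 1 connected region. The outline is a single polygon with 4 vertices. Extrusion per mm of travel: 0.6 × 0.28 / (π × 0.875²) = 0.069846. Accumulating E over each segment gives final E = 6.4259.

G0 X0.00 Y0.00 Z2.80
G1 X28.00 Y0.00 E1.9557
G1 X28.00 Y18.00 E3.2129
G1 X0.00 Y18.00 E5.1686
G1 X0.00 Y0.00 E6.4259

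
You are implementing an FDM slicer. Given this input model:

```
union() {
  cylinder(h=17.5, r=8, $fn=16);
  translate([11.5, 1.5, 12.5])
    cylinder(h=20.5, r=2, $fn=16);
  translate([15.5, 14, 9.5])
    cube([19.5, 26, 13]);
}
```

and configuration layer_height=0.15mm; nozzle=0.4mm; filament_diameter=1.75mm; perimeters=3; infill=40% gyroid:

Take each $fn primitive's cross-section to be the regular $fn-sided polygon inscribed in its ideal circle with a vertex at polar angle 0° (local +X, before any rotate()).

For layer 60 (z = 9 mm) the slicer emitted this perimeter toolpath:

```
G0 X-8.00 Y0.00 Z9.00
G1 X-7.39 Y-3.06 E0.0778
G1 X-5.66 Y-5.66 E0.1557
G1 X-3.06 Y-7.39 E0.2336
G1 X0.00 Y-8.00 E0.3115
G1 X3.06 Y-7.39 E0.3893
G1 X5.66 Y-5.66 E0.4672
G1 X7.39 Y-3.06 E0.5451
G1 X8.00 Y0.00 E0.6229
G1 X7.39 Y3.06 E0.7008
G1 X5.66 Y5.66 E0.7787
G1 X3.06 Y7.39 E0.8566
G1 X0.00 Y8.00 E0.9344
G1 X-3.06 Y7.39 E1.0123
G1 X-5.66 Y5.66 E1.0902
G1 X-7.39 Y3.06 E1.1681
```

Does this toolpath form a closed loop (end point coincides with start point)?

no

Start point (G0): (-8.00, 0.00). End point (last G1): the path does not return to the start — open.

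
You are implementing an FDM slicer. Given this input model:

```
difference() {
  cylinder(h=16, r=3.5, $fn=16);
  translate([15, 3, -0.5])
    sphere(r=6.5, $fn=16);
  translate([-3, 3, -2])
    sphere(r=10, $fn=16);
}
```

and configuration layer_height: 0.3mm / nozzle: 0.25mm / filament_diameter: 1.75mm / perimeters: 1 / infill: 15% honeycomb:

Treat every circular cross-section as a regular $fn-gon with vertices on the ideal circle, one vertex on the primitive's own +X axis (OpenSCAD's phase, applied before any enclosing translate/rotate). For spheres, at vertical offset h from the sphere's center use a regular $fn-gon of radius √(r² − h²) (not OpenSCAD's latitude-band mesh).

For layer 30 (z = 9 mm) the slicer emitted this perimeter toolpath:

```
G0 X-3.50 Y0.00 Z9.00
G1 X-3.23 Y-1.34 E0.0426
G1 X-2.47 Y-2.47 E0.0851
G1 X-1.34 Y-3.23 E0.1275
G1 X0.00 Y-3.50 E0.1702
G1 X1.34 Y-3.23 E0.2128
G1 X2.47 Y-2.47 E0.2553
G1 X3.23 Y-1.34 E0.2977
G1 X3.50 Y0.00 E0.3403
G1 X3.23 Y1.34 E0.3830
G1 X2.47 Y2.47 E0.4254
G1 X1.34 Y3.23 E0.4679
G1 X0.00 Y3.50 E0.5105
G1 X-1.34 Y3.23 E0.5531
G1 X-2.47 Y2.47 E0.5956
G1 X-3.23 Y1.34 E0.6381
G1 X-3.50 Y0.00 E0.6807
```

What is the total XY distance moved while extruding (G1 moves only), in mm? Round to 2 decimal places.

Sum the Euclidean lengths of each G1 segment: total = 21.83 mm.

21.83 mm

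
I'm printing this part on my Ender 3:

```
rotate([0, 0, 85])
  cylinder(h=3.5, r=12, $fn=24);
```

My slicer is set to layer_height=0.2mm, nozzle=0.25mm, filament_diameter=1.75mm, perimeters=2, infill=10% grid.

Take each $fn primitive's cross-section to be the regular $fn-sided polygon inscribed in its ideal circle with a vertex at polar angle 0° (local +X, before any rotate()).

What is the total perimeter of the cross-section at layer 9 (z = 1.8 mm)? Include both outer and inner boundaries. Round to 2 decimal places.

75.18 mm

At z = 1.8 mm: the cylinder: section is a regular 24-gon, circumradius r=12 (perimeter = 2·24·12.000·sin(180°/24) = 75.18 mm); (whole slice rotated 85° about Z — lengths, areas and connectivity unchanged). Overall, the cross-section is a single solid region. Total boundary length (outer) = 75.18 mm.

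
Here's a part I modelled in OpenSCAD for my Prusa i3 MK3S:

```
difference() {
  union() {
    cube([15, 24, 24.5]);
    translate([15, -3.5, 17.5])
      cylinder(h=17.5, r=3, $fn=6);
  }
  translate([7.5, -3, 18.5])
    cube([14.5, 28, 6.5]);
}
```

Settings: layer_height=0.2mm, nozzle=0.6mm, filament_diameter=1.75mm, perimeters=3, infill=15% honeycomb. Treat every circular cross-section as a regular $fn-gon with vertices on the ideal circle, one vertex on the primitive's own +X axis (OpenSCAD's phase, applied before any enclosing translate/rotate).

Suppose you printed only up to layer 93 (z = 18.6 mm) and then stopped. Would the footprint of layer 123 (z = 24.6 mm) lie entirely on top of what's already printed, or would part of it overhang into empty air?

entirely on top

Compare the two slices. At z = 18.6: the cube is present — its section is the full 15×24 rectangle (area 360.00 mm²); the r=3 cylinder at (15, -3.5) contributes a regular 6-gon of circumradius 3 (area = (6/2)·3.000²·sin(360°/6) = 23.38 mm²); Merging all regions: the 2 present regions are separate (no shared area or edge), so areas and boundary lengths simply add and each stays a separate island — area = 383.38 mm²; the cube at (7.5, -3) is present — its section is the full 14.5×28 rectangle (area 406.00 mm²); After the difference (first − rest): starting from that combined region (383.38 mm²), the 14.5×28 cube at (7.5, -3) partially overlaps it — only the 188.84 mm² overlap (of its 406.00 mm²) is removed, clipping the outline — area = 194.55 mm². At z = 24.6: the cube does not reach this height (z outside [0, 24.5]); the cylinder at (15, -3.5): section is a regular 6-gon, circumradius r=3 (area = (6/2)·3.000²·sin(360°/6) = 23.38 mm²); Merging all regions: only the r=3 cylinder at (15, -3.5) is present, so the union is just that shape — area = 23.38 mm²; the 14.5×28 cube at (7.5, -3) contributes its full rectangle (area 406.00 mm²); Taking the first minus the rest: starting from the result so far (23.38 mm²), the 14.5×28 cube at (7.5, -3) partially overlaps it — only the 8.84 mm² overlap (of its 406.00 mm²) is removed, clipping the outline — area = 14.55 mm². Checking containment: the cross-section at z = 24.6 is a subset of the cross-section at z = 18.6.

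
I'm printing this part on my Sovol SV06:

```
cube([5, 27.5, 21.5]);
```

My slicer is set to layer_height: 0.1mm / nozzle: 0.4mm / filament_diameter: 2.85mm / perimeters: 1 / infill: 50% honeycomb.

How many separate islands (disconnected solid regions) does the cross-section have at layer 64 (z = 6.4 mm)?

1

At z = 6.4 mm: the cube is present — its section is the full 5×27.5 rectangle. Overall, the cross-section is a single solid region. Island count = 1.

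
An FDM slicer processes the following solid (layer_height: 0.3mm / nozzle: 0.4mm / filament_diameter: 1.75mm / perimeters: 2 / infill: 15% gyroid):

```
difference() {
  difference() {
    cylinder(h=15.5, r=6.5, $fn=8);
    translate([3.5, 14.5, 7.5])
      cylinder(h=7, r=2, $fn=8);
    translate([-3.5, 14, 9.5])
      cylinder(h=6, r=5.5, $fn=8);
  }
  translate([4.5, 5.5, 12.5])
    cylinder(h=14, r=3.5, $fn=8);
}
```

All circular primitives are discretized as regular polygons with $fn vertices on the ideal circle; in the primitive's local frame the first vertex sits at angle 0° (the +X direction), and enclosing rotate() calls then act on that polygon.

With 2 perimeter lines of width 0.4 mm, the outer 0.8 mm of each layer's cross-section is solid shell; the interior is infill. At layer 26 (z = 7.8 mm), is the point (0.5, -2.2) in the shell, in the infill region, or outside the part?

infill

At z = 7.8 mm: the cylinder: section is a regular 8-gon, circumradius r=6.5; the cylinder at (3.5, 14.5): section is a regular 8-gon, circumradius r=2; the cylinder at (-3.5, 14) does not reach this height (z outside [9.5, 15.5]); Subtracting the remaining from the first: starting from the r=6.5 cylinder, the r=2 cylinder at (3.5, 14.5) misses the remaining region (no effect) — 1 connected region; the cylinder at (4.5, 5.5) is not intersected at this z (z outside [12.5, 26.5]); Subtracting the remaining from the first: none of the subtracted shapes is present at this height, so the result so far is unchanged — 1 connected region. Overall, the cross-section is a single solid region. The nearest boundary edge runs (4.60, -4.60)→(-0.00, -6.50); distance from the point to it = 3.78 mm. The point is inside the cross-section and 3.78 mm from the nearest boundary — more than the 0.8 mm shell width (2 × 0.4), so it's in the infill interior.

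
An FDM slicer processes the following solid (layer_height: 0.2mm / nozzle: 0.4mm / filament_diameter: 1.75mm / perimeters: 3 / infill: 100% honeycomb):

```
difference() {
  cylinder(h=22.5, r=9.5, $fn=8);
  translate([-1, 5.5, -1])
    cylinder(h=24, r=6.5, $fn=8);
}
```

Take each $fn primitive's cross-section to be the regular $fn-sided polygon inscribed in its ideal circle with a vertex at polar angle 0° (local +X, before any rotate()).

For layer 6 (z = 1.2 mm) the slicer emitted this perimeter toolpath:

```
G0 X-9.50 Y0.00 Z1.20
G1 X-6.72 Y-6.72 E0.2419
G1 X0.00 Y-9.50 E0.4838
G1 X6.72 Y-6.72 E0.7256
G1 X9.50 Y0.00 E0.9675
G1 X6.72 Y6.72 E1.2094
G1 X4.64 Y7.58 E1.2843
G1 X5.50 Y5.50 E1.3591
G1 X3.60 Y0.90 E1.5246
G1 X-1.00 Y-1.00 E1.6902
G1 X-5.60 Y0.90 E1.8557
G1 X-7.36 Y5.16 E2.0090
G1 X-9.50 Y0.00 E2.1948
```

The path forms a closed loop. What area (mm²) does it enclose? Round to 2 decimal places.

162.74 mm²

Apply the shoelace formula to the sequence of (X, Y) vertices; enclosed area = 162.74 mm².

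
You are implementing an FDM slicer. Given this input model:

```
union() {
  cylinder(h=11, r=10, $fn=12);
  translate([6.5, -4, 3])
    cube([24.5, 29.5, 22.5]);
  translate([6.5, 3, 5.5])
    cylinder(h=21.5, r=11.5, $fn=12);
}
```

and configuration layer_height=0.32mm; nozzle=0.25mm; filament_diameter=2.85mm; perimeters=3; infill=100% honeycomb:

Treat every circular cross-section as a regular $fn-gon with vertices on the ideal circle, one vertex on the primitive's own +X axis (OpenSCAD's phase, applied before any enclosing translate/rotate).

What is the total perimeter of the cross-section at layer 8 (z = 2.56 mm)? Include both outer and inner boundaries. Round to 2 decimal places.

62.12 mm

At z = 2.56 mm: the cylinder: section is a regular 12-gon, circumradius r=10 (perimeter = 2·12·10.000·sin(180°/12) = 62.12 mm); the cube at (6.5, -4) is not intersected at this z (z outside [3, 25.5]); the cylinder at (6.5, 3) is not intersected at this z (z outside [5.5, 27]); Taking the union: only the r=10 cylinder is present, so the union is just that shape — boundary = 62.12 mm. Overall, the cross-section is a single solid region. Total boundary length (outer) = 62.12 mm.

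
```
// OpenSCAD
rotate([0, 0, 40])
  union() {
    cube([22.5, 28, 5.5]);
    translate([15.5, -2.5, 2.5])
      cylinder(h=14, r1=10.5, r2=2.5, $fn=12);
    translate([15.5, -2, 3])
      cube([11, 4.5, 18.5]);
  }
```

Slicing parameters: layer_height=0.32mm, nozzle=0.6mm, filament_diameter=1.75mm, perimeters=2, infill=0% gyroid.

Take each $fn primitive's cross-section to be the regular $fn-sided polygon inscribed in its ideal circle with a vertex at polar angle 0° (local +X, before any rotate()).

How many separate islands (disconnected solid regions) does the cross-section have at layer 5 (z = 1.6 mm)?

At z = 1.6 mm: the cube is present — its section is the full 22.5×28 rectangle; the cone at (15.5, -2.5) does not reach this height (z outside [2.5, 16.5]); the cube at (15.5, -2) is absent (z outside [3, 21.5]); Combining (union): only the 22.5×28 cube is present, so the union is just that shape — 1 connected region; (rotated 40° about Z; rotation is an isometry so areas/perimeters/island counts are preserved). Overall, the cross-section is a single solid region. Island count = 1.

1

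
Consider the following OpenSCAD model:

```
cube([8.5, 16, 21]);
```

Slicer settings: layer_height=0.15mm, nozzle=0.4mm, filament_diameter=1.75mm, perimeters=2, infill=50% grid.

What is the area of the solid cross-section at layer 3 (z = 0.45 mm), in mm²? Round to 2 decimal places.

At z = 0.45 mm: the cube is present — its section is the full 8.5×16 rectangle (area 136.00 mm²). Overall, the cross-section is a single solid region. Net area = 136.00 mm².

136.00 mm²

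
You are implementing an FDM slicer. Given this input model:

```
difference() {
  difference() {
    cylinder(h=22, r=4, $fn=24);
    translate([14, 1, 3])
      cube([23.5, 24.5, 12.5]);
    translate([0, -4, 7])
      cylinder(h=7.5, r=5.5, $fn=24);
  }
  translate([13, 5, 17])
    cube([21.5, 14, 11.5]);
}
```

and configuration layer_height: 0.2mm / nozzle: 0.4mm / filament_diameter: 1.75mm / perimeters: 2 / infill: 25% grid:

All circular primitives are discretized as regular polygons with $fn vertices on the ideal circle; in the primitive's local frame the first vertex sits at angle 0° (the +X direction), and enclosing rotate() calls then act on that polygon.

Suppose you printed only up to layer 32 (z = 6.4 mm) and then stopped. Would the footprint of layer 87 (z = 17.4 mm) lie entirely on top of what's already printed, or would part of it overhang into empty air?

Compare the two slices. At z = 6.4: the r=4 cylinder contributes a regular 24-gon of circumradius 4 (area = (24/2)·4.000²·sin(360°/24) = 49.69 mm²); the 23.5×24.5 cube at (14, 1) contributes its full rectangle (area 575.75 mm²); the cylinder at (0, -4) is absent (z outside [7, 14.5]); After the difference (first − rest): starting from the r=4 cylinder (49.69 mm²), the 23.5×24.5 cube at (14, 1) misses the remaining region (no effect) — area = 49.69 mm²; the cube at (13, 5) is absent (z outside [17, 28.5]); After the difference (first − rest): none of the subtracted shapes is present at this height, so the result so far is unchanged — area = 49.69 mm². At z = 17.4: the r=4 cylinder contributes a regular 24-gon of circumradius 4 (area = (24/2)·4.000²·sin(360°/24) = 49.69 mm²); the cube at (14, 1) is absent (z outside [3, 15.5]); the cylinder at (0, -4) is absent (z outside [7, 14.5]); Subtracting the remaining from the first: none of the subtracted shapes is present at this height, so the r=4 cylinder is unchanged — area = 49.69 mm²; the cube at (13, 5) (footprint 21.5×14) is included at this height (area 301.00 mm²); After the difference (first − rest): starting from the result so far (49.69 mm²), the 21.5×14 cube at (13, 5) misses the remaining region (no effect) — area = 49.69 mm². Checking containment: the cross-section at z = 17.4 is a subset of the cross-section at z = 6.4.

entirely on top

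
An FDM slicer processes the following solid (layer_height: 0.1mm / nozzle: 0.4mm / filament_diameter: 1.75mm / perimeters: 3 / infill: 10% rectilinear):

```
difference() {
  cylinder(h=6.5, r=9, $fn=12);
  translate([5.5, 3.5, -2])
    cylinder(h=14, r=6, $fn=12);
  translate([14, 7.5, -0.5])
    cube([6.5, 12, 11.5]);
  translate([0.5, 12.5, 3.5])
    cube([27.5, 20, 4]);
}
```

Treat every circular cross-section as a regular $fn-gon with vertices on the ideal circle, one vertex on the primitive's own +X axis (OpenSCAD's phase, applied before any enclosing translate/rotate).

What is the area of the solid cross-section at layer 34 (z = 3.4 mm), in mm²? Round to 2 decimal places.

170.50 mm²

At z = 3.4 mm: the cylinder: section is a regular 12-gon, circumradius r=9 (area = (12/2)·9.000²·sin(360°/12) = 243.00 mm²); the cylinder at (5.5, 3.5): section is a regular 12-gon, circumradius r=6 (area = (12/2)·6.000²·sin(360°/12) = 108.00 mm²); the 6.5×12 cube at (14, 7.5) contributes its full rectangle (area 78.00 mm²); the cube at (0.5, 12.5) does not reach this height (z outside [3.5, 7.5]); Taking the first minus the rest: starting from the r=9 cylinder (243.00 mm²), the r=6 cylinder at (5.5, 3.5) partially overlaps it — only the 72.50 mm² overlap (of its 108.00 mm²) is removed, clipping the outline; the 6.5×12 cube at (14, 7.5) misses the remaining region (no effect) — area = 170.50 mm². Overall, the cross-section is a single solid region. Net area = 170.50 mm².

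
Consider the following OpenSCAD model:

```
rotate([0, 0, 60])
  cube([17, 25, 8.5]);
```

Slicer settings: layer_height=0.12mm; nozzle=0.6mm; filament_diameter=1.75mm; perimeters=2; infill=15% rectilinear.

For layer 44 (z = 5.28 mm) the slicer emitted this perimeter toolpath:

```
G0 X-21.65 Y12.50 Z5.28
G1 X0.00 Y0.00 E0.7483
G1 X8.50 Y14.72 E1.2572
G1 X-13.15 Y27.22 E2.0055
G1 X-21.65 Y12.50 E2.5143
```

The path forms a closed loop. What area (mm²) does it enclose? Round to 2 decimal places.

Apply the shoelace formula to the sequence of (X, Y) vertices; enclosed area = 424.94 mm².

424.94 mm²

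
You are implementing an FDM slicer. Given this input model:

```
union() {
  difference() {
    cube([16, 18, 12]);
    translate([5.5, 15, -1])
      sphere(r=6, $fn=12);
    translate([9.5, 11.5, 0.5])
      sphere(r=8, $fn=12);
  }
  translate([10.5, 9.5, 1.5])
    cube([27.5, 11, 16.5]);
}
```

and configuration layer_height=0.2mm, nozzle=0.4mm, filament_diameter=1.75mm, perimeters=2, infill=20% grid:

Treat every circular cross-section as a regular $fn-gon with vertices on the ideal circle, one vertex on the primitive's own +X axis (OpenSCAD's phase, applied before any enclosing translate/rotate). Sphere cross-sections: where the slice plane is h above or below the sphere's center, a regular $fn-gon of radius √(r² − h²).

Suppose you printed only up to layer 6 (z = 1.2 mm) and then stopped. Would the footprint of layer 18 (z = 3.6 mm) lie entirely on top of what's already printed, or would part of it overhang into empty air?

part overhangs

Compare the two slices. At z = 1.2: the cube (footprint 16×18) is included at this height (area 288.00 mm²); the sphere at (5.5, 15): section is a regular 12-gon, circumradius = √(r²−h²) = √(6²−2.2²) = 5.582 (area = (12/2)·5.582²·sin(360°/12) = 93.48 mm²); the sphere at (9.5, 11.5): section is a regular 12-gon, circumradius = √(r²−h²) = √(8²−0.7²) = 7.969 (area = (12/2)·7.969²·sin(360°/12) = 190.53 mm²); Subtracting the remaining from the first: starting from the 16×18 cube (288.00 mm²), the r=6 sphere at (5.5, 15) partially overlaps it — only the 77.76 mm² overlap (of its 93.48 mm²) is removed, clipping the outline; the r=8 sphere at (9.5, 11.5) partially overlaps it — only the 112.94 mm² overlap (of its 190.53 mm²) is removed, clipping the outline — area = 97.30 mm²; the cube at (10.5, 9.5) is absent (z outside [1.5, 18]); Taking the union: only the result so far is present, so the union is just that shape — area = 97.30 mm². At z = 3.6: the cube is present — its section is the full 16×18 rectangle (area 288.00 mm²); the r=6 sphere at (5.5, 15) slices to a regular 12-gon of circumradius 3.852 (√(r²−h²) with h=4.6 from center) (area = (12/2)·3.852²·sin(360°/12) = 44.52 mm²); the r=8 sphere at (9.5, 11.5) contributes a regular 12-gon of circumradius √(8²−3.1²) = 7.375 (area = (12/2)·7.375²·sin(360°/12) = 163.17 mm²); Taking the first minus the rest: starting from the 16×18 cube (288.00 mm²), the r=6 sphere at (5.5, 15) partially overlaps it — only the 42.12 mm² overlap (of its 44.52 mm²) is removed, clipping the outline; the r=8 sphere at (9.5, 11.5) partially overlaps it — only the 123.86 mm² overlap (of its 163.17 mm²) is removed, clipping the outline — area = 122.02 mm²; the 27.5×11 cube at (10.5, 9.5) contributes its full rectangle (area 302.50 mm²); Taking the union: the regions partially overlap — summed areas 424.52 mm² minus the doubly-counted overlap 4.31 mm² gives 420.20 mm² — area = 420.20 mm². Checking containment: at z = 3.6 the cross-section extends beyond the z = 1.2 cross-section by about 322.91 mm².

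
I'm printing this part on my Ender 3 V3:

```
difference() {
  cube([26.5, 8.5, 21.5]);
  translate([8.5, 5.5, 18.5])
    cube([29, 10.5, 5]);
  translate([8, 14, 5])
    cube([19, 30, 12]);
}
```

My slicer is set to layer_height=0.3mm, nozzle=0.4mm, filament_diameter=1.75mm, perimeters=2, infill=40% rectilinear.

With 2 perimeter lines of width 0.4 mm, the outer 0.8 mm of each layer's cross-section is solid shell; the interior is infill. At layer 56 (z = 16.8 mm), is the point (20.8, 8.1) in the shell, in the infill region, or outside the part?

shell

At z = 16.8 mm: the 26.5×8.5 cube contributes its full rectangle; the cube at (8.5, 5.5) is not intersected at this z (z outside [18.5, 23.5]); the cube at (8, 14) is present — its section is the full 19×30 rectangle; Subtracting the remaining from the first: starting from the 26.5×8.5 cube, the 19×30 cube at (8, 14) misses the remaining region (no effect) — 1 connected region. Overall, the cross-section is a single solid region. The nearest boundary edge runs (0.00, 8.50)→(26.50, 8.50); distance from the point to it = 0.40 mm. The point is inside the cross-section, 0.40 mm from the nearest boundary — within the 0.8 mm shell band (2 × 0.4).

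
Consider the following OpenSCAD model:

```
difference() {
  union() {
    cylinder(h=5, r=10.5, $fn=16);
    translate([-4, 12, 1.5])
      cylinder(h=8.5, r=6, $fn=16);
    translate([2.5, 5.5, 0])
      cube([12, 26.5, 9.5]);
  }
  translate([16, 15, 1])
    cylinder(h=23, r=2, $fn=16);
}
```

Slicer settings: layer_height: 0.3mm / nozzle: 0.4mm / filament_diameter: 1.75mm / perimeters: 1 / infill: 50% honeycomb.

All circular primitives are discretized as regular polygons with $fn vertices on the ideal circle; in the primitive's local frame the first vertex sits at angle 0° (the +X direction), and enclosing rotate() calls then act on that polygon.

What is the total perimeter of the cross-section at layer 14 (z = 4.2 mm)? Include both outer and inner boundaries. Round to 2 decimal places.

140.22 mm

At z = 4.2 mm: the cylinder: section is a regular 16-gon, circumradius r=10.5 (perimeter = 2·16·10.500·sin(180°/16) = 65.55 mm); the r=6 cylinder at (-4, 12) gives a regular 16-gon of circumradius 6 (constant along its height) (perimeter = 2·16·6.000·sin(180°/16) = 37.46 mm); the cube at (2.5, 5.5) is present — its section is the full 12×26.5 rectangle (perimeter 77.00 mm); Combining (union): the regions partially overlap (shared area 42.53 mm²), so the edge portions inside another operand are dropped and the merged outline is re-measured after clipping — boundary = 139.97 mm; the r=2 cylinder at (16, 15) contributes a regular 16-gon of circumradius 2 (perimeter = 2·16·2.000·sin(180°/16) = 12.49 mm); Subtracting the remaining from the first: starting from that combined region, the r=2 cylinder at (16, 15) partially overlaps it — only the 0.83 mm² overlap (of its 12.25 mm²) is removed, clipping the outline — boundary = 140.22 mm. Overall, the cross-section is a single solid region. Total boundary length (outer) = 140.22 mm.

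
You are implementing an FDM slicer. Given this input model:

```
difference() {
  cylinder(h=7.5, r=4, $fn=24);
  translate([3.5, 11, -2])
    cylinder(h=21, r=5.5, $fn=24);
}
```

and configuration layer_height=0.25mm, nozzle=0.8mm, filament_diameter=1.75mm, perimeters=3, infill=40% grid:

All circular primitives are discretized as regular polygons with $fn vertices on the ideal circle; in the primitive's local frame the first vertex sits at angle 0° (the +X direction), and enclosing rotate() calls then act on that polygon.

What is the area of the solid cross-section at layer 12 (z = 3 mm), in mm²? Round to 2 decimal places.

49.69 mm²

At z = 3 mm: the r=4 cylinder contributes a regular 24-gon of circumradius 4 (area = (24/2)·4.000²·sin(360°/24) = 49.69 mm²); the cylinder at (3.5, 11): section is a regular 24-gon, circumradius r=5.5 (area = (24/2)·5.500²·sin(360°/24) = 93.95 mm²); After the difference (first − rest): starting from the r=4 cylinder (49.69 mm²), the r=5.5 cylinder at (3.5, 11) misses the remaining region (no effect) — area = 49.69 mm². Overall, the cross-section is a single solid region. Net area = 49.69 mm².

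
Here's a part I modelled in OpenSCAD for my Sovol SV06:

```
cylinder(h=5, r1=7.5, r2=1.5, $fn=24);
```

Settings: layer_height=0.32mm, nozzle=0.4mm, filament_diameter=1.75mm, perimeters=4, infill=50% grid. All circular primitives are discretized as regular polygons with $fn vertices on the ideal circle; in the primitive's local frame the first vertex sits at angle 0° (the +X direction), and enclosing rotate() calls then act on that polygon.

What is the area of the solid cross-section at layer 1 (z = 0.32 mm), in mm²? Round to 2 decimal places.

157.27 mm²

At z = 0.32 mm: the cone: at t=0.064 of its height the radius interpolates to r₁+(r₂−r₁)t = 7.116, giving a regular 24-gon of that circumradius (area = (24/2)·7.116²·sin(360°/24) = 157.27 mm²). Overall, the cross-section is a single solid region. Net area = 157.27 mm².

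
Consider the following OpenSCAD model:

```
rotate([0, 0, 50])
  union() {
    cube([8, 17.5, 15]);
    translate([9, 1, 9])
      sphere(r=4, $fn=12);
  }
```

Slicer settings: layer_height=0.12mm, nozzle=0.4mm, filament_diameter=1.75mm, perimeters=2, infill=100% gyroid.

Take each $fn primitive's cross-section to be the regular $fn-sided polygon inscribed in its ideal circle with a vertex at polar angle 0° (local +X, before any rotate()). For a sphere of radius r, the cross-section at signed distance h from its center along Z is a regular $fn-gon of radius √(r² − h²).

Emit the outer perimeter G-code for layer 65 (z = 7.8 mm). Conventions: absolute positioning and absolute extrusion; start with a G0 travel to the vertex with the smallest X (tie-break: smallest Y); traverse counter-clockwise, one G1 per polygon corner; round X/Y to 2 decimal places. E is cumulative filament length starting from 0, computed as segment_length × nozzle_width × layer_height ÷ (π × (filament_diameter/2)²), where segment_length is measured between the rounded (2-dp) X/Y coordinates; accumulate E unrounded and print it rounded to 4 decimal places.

At z = 7.8 mm: the cube is present — its section is the full 8×17.5 rectangle; the r=4 sphere at (9, 1) slices to a regular 12-gon of circumradius 3.816 (√(r²−h²) with h=1.2 from center); Taking the union: the regions partially overlap (shared area 9.92 mm²), so overlapping operands fuse into one piece — 1 connected region; (whole slice rotated 50° about Z — lengths, areas and connectivity unchanged). The outline is a single polygon with 14 vertices. Extrusion per mm of travel: 0.4 × 0.12 / (π × 0.875²) = 0.019956. Accumulating E over each segment gives final E = 1.2311.

G0 X-13.41 Y11.25 Z7.80
G1 X0.00 Y0.00 E0.3493
G1 X3.50 Y4.18 E0.4581
G1 X4.36 Y3.78 E0.4770
G1 X6.32 Y3.95 E0.5163
G1 X7.94 Y5.08 E0.5557
G1 X8.78 Y6.87 E0.5952
G1 X8.60 Y8.84 E0.6347
G1 X7.47 Y10.46 E0.6741
G1 X5.68 Y11.29 E0.7134
G1 X3.71 Y11.12 E0.7529
G1 X2.10 Y9.99 E0.7922
G1 X1.66 Y9.05 E0.8129
G1 X-8.26 Y17.38 E1.0714
G1 X-13.41 Y11.25 E1.2311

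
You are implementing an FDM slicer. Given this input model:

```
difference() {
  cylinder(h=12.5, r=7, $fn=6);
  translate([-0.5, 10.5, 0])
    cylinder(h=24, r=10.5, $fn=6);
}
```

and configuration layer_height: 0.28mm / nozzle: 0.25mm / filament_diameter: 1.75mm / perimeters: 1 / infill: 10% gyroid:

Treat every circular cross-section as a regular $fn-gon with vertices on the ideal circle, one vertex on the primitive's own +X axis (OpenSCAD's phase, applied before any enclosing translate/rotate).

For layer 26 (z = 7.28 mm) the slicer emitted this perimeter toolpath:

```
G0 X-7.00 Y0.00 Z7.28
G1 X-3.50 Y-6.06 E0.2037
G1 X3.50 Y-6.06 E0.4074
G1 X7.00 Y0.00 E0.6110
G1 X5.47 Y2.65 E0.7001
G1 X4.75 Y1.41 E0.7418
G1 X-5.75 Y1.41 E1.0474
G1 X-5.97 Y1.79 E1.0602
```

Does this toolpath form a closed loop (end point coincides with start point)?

Start point (G0): (-7.00, 0.00). End point (last G1): the path does not return to the start — open.

no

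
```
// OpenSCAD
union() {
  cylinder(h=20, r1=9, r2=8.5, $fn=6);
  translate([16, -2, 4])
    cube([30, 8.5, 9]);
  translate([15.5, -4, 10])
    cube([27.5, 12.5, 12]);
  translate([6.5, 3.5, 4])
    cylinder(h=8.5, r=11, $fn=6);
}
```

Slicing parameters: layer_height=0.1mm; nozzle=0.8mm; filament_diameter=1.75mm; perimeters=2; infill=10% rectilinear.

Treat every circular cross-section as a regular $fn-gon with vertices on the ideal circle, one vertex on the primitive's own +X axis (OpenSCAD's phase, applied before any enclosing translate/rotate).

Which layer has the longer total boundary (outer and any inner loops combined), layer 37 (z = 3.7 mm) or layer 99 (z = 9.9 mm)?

Layer 37 (z = 3.7): the cone: at t=0.185 of its height the radius interpolates to r₁+(r₂−r₁)t = 8.908, giving a regular 6-gon of that circumradius (perimeter = 2·6·8.908·sin(180°/6) = 53.45 mm); the cube at (16, -2) does not reach this height (z outside [4, 13]); the cube at (15.5, -4) is absent (z outside [10, 22]); the cylinder at (6.5, 3.5) is absent (z outside [4, 12.5]); Taking the union: only the cone is present, so the union is just that shape — boundary = 53.45 mm. So its perimeter = 53.45 mm. Layer 99 (z = 9.9): the cone: at t=0.495 of its height the radius interpolates to r₁+(r₂−r₁)t = 8.752, giving a regular 6-gon of that circumradius (perimeter = 2·6·8.752·sin(180°/6) = 52.51 mm); the 30×8.5 cube at (16, -2) contributes its full rectangle (perimeter 77.00 mm); the cube at (15.5, -4) is absent (z outside [10, 22]); the cylinder at (6.5, 3.5): section is a regular 6-gon, circumradius r=11 (perimeter = 2·6·11.000·sin(180°/6) = 66.00 mm); Combining (union): the regions partially overlap (shared area 126.14 mm²), so the edge portions inside another operand are dropped and the merged outline is re-measured after clipping — boundary = 142.10 mm. So its perimeter = 142.10 mm. Layer 99 is larger (142.10 vs 53.45 mm).

layer 99 (z = 9.9 mm)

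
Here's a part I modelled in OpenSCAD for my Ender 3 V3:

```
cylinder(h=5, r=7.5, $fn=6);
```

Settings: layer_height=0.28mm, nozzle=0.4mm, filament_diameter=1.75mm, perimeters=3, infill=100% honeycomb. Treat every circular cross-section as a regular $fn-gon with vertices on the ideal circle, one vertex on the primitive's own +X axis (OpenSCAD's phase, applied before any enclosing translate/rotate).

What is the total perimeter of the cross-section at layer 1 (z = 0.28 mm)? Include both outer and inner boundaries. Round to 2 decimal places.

45.00 mm

At z = 0.28 mm: the r=7.5 cylinder gives a regular 6-gon of circumradius 7.5 (constant along its height) (perimeter = 2·6·7.500·sin(180°/6) = 45.00 mm). Overall, the cross-section is a single solid region. Total boundary length (outer) = 45.00 mm.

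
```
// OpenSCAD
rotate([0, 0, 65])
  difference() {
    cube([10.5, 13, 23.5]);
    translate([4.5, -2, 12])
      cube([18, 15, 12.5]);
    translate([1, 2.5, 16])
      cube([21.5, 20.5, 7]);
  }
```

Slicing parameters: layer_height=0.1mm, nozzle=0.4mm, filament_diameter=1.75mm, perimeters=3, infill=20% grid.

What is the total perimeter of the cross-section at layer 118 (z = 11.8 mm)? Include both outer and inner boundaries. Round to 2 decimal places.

At z = 11.8 mm: the cube (footprint 10.5×13) is included at this height (perimeter 47.00 mm); the cube at (4.5, -2) does not reach this height (z outside [12, 24.5]); the cube at (1, 2.5) is absent (z outside [16, 23]); Subtracting the remaining from the first: none of the subtracted shapes is present at this height, so the 10.5×13 cube is unchanged — boundary = 47.00 mm; (rotated 65° about Z; rotation is an isometry so areas/perimeters/island counts are preserved). Overall, the cross-section is a single solid region. Total boundary length (outer) = 47.00 mm.

47.00 mm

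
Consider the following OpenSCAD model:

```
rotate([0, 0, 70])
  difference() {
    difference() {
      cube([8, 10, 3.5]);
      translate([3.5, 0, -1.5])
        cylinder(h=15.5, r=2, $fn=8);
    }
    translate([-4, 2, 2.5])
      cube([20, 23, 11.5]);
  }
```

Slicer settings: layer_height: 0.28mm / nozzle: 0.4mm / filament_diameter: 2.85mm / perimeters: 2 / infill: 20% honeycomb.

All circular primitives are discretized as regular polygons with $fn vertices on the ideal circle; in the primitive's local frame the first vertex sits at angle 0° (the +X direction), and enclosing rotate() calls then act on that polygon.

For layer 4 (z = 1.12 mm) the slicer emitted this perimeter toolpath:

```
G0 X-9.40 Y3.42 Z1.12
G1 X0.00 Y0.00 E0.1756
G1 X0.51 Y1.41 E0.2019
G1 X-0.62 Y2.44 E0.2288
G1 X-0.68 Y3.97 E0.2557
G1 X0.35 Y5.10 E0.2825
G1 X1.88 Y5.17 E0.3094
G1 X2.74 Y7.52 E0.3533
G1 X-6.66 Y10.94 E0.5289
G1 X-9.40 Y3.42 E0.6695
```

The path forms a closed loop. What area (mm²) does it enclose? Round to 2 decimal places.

Apply the shoelace formula to the sequence of (X, Y) vertices; enclosed area = 74.38 mm².

74.38 mm²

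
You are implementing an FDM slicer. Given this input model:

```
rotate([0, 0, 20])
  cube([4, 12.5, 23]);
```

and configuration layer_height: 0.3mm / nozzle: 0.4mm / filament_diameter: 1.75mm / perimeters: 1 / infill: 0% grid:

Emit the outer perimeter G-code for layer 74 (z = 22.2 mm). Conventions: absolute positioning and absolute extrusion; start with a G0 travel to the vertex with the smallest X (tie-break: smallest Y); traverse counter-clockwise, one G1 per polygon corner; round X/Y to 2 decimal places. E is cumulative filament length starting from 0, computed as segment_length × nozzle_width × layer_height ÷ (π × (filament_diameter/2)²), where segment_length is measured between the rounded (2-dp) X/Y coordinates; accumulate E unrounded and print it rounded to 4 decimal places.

At z = 22.2 mm: the cube is present — its section is the full 4×12.5 rectangle; (rotated 20° about Z; rotation is an isometry so areas/perimeters/island counts are preserved). The outline is a single polygon with 4 vertices. Extrusion per mm of travel: 0.4 × 0.3 / (π × 0.875²) = 0.049890. Accumulating E over each segment gives final E = 1.6464.

G0 X-4.28 Y11.75 Z22.20
G1 X0.00 Y0.00 E0.6239
G1 X3.76 Y1.37 E0.8235
G1 X-0.52 Y13.11 E1.4470
G1 X-4.28 Y11.75 E1.6464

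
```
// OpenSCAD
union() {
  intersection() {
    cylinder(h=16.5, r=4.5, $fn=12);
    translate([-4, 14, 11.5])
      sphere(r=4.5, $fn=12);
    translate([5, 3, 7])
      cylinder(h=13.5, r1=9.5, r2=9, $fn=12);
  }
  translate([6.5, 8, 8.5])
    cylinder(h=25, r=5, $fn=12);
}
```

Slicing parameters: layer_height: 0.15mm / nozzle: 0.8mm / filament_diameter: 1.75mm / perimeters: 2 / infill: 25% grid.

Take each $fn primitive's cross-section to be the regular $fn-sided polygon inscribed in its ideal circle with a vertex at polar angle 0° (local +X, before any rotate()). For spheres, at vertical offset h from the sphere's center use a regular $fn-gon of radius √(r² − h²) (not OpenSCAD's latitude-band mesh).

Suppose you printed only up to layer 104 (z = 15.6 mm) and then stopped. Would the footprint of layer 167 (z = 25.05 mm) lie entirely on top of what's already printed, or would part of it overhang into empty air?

entirely on top

Compare the two slices. At z = 15.6: the r=4.5 cylinder gives a regular 12-gon of circumradius 4.5 (constant along its height) (area = (12/2)·4.500²·sin(360°/12) = 60.75 mm²); the r=4.5 sphere at (-4, 14) contributes a regular 12-gon of circumradius √(4.5²−4.1²) = 1.855 (area = (12/2)·1.855²·sin(360°/12) = 10.32 mm²); the cone at (5, 3) contributes a regular 12-gon of circumradius 9.181 (interpolated between r1=9.5 and r2=9 at t=0.637) (area = (12/2)·9.181²·sin(360°/12) = 252.90 mm²); Taking the intersection: the r=4.5 sphere at (-4, 14) does not overlap the r=4.5 cylinder (empty); the cone at (5, 3) does not overlap the running intersection (empty) — nothing remains; the r=5 cylinder at (6.5, 8) contributes a regular 12-gon of circumradius 5 (area = (12/2)·5.000²·sin(360°/12) = 75.00 mm²); Combining (union): only the r=5 cylinder at (6.5, 8) is present, so the union is just that shape — area = 75.00 mm². At z = 25.05: the cylinder does not reach this height (z outside [0, 16.5]); the sphere at (-4, 14) is not intersected at this z (|z−center|=13.550 > r=4.5); the cone at (5, 3) does not reach this height (z outside [7, 20.5]); After intersecting: at least one operand is absent at this height, so nothing remains; the cylinder at (6.5, 8): section is a regular 12-gon, circumradius r=5 (area = (12/2)·5.000²·sin(360°/12) = 75.00 mm²); Combining (union): only the r=5 cylinder at (6.5, 8) is present, so the union is just that shape — area = 75.00 mm². Checking containment: the cross-section at z = 25.05 is a subset of the cross-section at z = 15.6.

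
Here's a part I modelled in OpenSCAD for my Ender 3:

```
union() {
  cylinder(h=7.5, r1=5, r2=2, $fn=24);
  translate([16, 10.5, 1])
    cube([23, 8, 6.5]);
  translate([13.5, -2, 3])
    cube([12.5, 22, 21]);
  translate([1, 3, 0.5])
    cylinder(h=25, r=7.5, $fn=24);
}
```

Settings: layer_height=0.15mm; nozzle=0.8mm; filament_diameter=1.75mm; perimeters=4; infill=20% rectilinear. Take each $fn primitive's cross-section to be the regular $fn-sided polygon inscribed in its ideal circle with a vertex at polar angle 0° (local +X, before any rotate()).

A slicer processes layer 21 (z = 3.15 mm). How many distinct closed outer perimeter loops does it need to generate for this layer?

At z = 3.15 mm: the cone (r1=5→r2=2) has section circumradius 3.740 here — a regular 24-gon; the cube at (16, 10.5) is present — its section is the full 23×8 rectangle; the cube at (13.5, -2) (footprint 12.5×22) is included at this height; the r=7.5 cylinder at (1, 3) contributes a regular 24-gon of circumradius 7.5; Combining (union): the regions partially overlap (shared area 123.44 mm²), so overlapping operands fuse into one piece — 2 connected regions. The result has 2 disconnected regions.

2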